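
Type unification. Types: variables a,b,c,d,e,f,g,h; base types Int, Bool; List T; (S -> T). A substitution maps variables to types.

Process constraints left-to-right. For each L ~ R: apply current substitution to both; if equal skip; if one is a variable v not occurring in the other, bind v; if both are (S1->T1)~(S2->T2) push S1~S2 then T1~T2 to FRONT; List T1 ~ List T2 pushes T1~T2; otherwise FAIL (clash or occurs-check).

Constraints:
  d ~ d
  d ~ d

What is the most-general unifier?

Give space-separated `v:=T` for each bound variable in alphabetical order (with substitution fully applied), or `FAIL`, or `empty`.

Answer: empty

Derivation:
step 1: unify d ~ d  [subst: {-} | 1 pending]
  -> identical, skip
step 2: unify d ~ d  [subst: {-} | 0 pending]
  -> identical, skip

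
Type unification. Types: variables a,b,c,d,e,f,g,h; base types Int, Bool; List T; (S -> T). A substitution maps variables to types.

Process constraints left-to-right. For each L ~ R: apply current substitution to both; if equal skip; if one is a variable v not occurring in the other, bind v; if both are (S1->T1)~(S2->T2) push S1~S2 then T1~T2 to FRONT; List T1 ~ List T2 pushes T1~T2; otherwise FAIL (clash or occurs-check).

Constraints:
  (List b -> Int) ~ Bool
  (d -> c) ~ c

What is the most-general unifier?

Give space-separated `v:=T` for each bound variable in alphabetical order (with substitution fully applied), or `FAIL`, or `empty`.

step 1: unify (List b -> Int) ~ Bool  [subst: {-} | 1 pending]
  clash: (List b -> Int) vs Bool

Answer: FAIL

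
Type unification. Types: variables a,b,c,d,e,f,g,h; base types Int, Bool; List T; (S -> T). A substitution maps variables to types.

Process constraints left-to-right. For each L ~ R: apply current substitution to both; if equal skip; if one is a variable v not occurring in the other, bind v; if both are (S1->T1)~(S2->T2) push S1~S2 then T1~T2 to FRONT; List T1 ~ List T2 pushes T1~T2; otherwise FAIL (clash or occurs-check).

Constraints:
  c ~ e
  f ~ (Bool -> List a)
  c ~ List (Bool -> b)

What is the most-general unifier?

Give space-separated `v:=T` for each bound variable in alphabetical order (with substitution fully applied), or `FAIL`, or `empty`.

step 1: unify c ~ e  [subst: {-} | 2 pending]
  bind c := e
step 2: unify f ~ (Bool -> List a)  [subst: {c:=e} | 1 pending]
  bind f := (Bool -> List a)
step 3: unify e ~ List (Bool -> b)  [subst: {c:=e, f:=(Bool -> List a)} | 0 pending]
  bind e := List (Bool -> b)

Answer: c:=List (Bool -> b) e:=List (Bool -> b) f:=(Bool -> List a)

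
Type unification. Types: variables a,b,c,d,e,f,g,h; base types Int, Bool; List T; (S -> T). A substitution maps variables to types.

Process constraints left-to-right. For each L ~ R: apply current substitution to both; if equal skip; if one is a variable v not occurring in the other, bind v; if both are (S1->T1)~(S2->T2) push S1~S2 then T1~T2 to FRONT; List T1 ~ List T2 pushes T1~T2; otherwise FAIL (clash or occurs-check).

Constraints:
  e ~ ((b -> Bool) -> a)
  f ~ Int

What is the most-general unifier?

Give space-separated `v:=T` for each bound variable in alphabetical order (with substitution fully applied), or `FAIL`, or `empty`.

Answer: e:=((b -> Bool) -> a) f:=Int

Derivation:
step 1: unify e ~ ((b -> Bool) -> a)  [subst: {-} | 1 pending]
  bind e := ((b -> Bool) -> a)
step 2: unify f ~ Int  [subst: {e:=((b -> Bool) -> a)} | 0 pending]
  bind f := Int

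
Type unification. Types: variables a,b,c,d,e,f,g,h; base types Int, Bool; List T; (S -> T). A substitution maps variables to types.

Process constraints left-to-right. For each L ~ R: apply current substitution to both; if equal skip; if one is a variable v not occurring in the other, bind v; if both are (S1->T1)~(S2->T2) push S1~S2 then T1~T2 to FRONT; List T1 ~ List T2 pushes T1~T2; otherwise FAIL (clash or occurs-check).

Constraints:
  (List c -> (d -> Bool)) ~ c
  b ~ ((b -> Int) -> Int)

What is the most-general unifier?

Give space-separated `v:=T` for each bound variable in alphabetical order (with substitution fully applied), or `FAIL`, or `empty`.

Answer: FAIL

Derivation:
step 1: unify (List c -> (d -> Bool)) ~ c  [subst: {-} | 1 pending]
  occurs-check fail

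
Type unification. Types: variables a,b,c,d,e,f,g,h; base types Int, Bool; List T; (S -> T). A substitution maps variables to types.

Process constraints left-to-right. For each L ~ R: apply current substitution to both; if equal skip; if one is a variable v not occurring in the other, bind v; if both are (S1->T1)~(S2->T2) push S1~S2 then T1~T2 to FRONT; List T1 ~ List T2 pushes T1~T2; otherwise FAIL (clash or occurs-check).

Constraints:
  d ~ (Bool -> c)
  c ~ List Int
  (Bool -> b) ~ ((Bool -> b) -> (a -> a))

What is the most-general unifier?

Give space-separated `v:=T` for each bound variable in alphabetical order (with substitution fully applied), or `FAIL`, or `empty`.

Answer: FAIL

Derivation:
step 1: unify d ~ (Bool -> c)  [subst: {-} | 2 pending]
  bind d := (Bool -> c)
step 2: unify c ~ List Int  [subst: {d:=(Bool -> c)} | 1 pending]
  bind c := List Int
step 3: unify (Bool -> b) ~ ((Bool -> b) -> (a -> a))  [subst: {d:=(Bool -> c), c:=List Int} | 0 pending]
  -> decompose arrow: push Bool~(Bool -> b), b~(a -> a)
step 4: unify Bool ~ (Bool -> b)  [subst: {d:=(Bool -> c), c:=List Int} | 1 pending]
  clash: Bool vs (Bool -> b)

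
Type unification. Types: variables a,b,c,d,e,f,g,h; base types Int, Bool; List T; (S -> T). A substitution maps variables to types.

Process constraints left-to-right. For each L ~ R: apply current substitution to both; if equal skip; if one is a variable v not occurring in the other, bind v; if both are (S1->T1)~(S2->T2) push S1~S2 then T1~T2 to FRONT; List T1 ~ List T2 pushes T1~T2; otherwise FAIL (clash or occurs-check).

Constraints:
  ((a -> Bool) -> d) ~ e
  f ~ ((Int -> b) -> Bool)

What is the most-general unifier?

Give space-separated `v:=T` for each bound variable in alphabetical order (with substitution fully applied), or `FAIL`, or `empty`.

step 1: unify ((a -> Bool) -> d) ~ e  [subst: {-} | 1 pending]
  bind e := ((a -> Bool) -> d)
step 2: unify f ~ ((Int -> b) -> Bool)  [subst: {e:=((a -> Bool) -> d)} | 0 pending]
  bind f := ((Int -> b) -> Bool)

Answer: e:=((a -> Bool) -> d) f:=((Int -> b) -> Bool)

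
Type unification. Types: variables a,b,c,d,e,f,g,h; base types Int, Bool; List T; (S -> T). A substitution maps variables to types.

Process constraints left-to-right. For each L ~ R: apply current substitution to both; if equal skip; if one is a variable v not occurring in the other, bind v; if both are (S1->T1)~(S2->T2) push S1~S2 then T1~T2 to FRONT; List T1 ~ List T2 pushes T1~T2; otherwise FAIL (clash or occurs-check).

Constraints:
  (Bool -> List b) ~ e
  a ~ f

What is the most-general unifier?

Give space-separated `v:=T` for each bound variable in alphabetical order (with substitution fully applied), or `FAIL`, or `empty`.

Answer: a:=f e:=(Bool -> List b)

Derivation:
step 1: unify (Bool -> List b) ~ e  [subst: {-} | 1 pending]
  bind e := (Bool -> List b)
step 2: unify a ~ f  [subst: {e:=(Bool -> List b)} | 0 pending]
  bind a := f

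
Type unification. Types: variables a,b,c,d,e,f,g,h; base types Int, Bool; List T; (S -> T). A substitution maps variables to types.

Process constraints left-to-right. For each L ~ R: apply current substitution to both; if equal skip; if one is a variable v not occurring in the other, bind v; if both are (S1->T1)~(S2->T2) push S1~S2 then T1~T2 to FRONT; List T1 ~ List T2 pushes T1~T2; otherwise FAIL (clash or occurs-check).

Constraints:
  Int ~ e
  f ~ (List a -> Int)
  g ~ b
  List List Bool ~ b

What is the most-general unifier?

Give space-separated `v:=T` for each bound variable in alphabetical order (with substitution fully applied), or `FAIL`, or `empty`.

step 1: unify Int ~ e  [subst: {-} | 3 pending]
  bind e := Int
step 2: unify f ~ (List a -> Int)  [subst: {e:=Int} | 2 pending]
  bind f := (List a -> Int)
step 3: unify g ~ b  [subst: {e:=Int, f:=(List a -> Int)} | 1 pending]
  bind g := b
step 4: unify List List Bool ~ b  [subst: {e:=Int, f:=(List a -> Int), g:=b} | 0 pending]
  bind b := List List Bool

Answer: b:=List List Bool e:=Int f:=(List a -> Int) g:=List List Bool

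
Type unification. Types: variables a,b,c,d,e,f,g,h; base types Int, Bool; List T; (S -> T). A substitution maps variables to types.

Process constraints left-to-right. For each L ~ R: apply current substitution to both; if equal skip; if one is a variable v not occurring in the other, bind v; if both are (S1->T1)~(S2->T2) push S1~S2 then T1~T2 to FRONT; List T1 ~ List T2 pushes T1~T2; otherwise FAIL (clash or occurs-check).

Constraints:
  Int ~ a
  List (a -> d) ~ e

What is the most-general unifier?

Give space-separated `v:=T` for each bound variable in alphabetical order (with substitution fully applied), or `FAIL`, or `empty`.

step 1: unify Int ~ a  [subst: {-} | 1 pending]
  bind a := Int
step 2: unify List (Int -> d) ~ e  [subst: {a:=Int} | 0 pending]
  bind e := List (Int -> d)

Answer: a:=Int e:=List (Int -> d)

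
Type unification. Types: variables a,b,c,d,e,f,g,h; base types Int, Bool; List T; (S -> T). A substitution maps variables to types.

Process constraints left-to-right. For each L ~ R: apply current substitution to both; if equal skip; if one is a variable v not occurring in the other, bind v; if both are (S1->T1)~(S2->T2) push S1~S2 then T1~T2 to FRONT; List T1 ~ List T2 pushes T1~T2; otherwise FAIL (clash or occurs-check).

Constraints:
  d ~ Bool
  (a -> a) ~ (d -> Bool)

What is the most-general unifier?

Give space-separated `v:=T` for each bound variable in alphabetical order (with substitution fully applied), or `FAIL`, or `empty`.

Answer: a:=Bool d:=Bool

Derivation:
step 1: unify d ~ Bool  [subst: {-} | 1 pending]
  bind d := Bool
step 2: unify (a -> a) ~ (Bool -> Bool)  [subst: {d:=Bool} | 0 pending]
  -> decompose arrow: push a~Bool, a~Bool
step 3: unify a ~ Bool  [subst: {d:=Bool} | 1 pending]
  bind a := Bool
step 4: unify Bool ~ Bool  [subst: {d:=Bool, a:=Bool} | 0 pending]
  -> identical, skip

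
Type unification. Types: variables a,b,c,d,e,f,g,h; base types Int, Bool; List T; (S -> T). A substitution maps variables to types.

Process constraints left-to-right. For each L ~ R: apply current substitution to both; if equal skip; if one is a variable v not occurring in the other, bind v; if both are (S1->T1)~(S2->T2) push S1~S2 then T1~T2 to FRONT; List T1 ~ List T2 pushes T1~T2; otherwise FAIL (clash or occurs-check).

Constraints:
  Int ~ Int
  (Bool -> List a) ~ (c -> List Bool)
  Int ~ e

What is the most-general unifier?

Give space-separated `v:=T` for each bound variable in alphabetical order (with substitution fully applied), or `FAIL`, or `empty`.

Answer: a:=Bool c:=Bool e:=Int

Derivation:
step 1: unify Int ~ Int  [subst: {-} | 2 pending]
  -> identical, skip
step 2: unify (Bool -> List a) ~ (c -> List Bool)  [subst: {-} | 1 pending]
  -> decompose arrow: push Bool~c, List a~List Bool
step 3: unify Bool ~ c  [subst: {-} | 2 pending]
  bind c := Bool
step 4: unify List a ~ List Bool  [subst: {c:=Bool} | 1 pending]
  -> decompose List: push a~Bool
step 5: unify a ~ Bool  [subst: {c:=Bool} | 1 pending]
  bind a := Bool
step 6: unify Int ~ e  [subst: {c:=Bool, a:=Bool} | 0 pending]
  bind e := Int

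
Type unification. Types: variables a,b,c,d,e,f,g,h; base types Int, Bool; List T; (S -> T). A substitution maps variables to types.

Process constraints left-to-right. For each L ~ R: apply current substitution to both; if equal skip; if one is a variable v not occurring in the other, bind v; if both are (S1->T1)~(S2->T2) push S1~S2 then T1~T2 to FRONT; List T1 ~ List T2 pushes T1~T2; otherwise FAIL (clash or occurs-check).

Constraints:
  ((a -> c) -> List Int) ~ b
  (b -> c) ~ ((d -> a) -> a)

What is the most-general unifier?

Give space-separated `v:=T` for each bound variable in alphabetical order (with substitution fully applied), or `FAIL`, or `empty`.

Answer: a:=List Int b:=((List Int -> List Int) -> List Int) c:=List Int d:=(List Int -> List Int)

Derivation:
step 1: unify ((a -> c) -> List Int) ~ b  [subst: {-} | 1 pending]
  bind b := ((a -> c) -> List Int)
step 2: unify (((a -> c) -> List Int) -> c) ~ ((d -> a) -> a)  [subst: {b:=((a -> c) -> List Int)} | 0 pending]
  -> decompose arrow: push ((a -> c) -> List Int)~(d -> a), c~a
step 3: unify ((a -> c) -> List Int) ~ (d -> a)  [subst: {b:=((a -> c) -> List Int)} | 1 pending]
  -> decompose arrow: push (a -> c)~d, List Int~a
step 4: unify (a -> c) ~ d  [subst: {b:=((a -> c) -> List Int)} | 2 pending]
  bind d := (a -> c)
step 5: unify List Int ~ a  [subst: {b:=((a -> c) -> List Int), d:=(a -> c)} | 1 pending]
  bind a := List Int
step 6: unify c ~ List Int  [subst: {b:=((a -> c) -> List Int), d:=(a -> c), a:=List Int} | 0 pending]
  bind c := List Int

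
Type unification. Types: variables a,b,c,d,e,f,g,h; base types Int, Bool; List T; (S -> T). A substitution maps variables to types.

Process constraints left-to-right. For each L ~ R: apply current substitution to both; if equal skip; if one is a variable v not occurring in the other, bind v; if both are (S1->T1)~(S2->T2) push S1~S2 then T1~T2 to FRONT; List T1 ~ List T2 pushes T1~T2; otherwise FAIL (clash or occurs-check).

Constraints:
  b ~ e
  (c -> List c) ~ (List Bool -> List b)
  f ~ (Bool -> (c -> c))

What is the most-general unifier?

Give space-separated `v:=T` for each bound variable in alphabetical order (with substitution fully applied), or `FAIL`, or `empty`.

step 1: unify b ~ e  [subst: {-} | 2 pending]
  bind b := e
step 2: unify (c -> List c) ~ (List Bool -> List e)  [subst: {b:=e} | 1 pending]
  -> decompose arrow: push c~List Bool, List c~List e
step 3: unify c ~ List Bool  [subst: {b:=e} | 2 pending]
  bind c := List Bool
step 4: unify List List Bool ~ List e  [subst: {b:=e, c:=List Bool} | 1 pending]
  -> decompose List: push List Bool~e
step 5: unify List Bool ~ e  [subst: {b:=e, c:=List Bool} | 1 pending]
  bind e := List Bool
step 6: unify f ~ (Bool -> (List Bool -> List Bool))  [subst: {b:=e, c:=List Bool, e:=List Bool} | 0 pending]
  bind f := (Bool -> (List Bool -> List Bool))

Answer: b:=List Bool c:=List Bool e:=List Bool f:=(Bool -> (List Bool -> List Bool))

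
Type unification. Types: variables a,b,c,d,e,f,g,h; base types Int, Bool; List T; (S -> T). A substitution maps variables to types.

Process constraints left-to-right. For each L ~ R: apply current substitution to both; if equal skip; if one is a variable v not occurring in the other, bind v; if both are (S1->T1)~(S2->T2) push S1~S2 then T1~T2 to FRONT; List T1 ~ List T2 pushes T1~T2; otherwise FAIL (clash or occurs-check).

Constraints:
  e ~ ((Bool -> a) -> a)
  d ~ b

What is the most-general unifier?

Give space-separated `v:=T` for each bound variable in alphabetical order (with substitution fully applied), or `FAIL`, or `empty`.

step 1: unify e ~ ((Bool -> a) -> a)  [subst: {-} | 1 pending]
  bind e := ((Bool -> a) -> a)
step 2: unify d ~ b  [subst: {e:=((Bool -> a) -> a)} | 0 pending]
  bind d := b

Answer: d:=b e:=((Bool -> a) -> a)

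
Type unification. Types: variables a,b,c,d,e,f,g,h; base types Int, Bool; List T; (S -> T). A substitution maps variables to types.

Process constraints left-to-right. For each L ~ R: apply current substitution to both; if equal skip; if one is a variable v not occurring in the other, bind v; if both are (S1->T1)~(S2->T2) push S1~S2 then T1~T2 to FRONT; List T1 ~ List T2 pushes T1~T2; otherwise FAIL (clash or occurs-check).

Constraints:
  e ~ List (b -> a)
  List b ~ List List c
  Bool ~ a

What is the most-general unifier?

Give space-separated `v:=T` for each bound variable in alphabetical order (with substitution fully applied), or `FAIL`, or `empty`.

Answer: a:=Bool b:=List c e:=List (List c -> Bool)

Derivation:
step 1: unify e ~ List (b -> a)  [subst: {-} | 2 pending]
  bind e := List (b -> a)
step 2: unify List b ~ List List c  [subst: {e:=List (b -> a)} | 1 pending]
  -> decompose List: push b~List c
step 3: unify b ~ List c  [subst: {e:=List (b -> a)} | 1 pending]
  bind b := List c
step 4: unify Bool ~ a  [subst: {e:=List (b -> a), b:=List c} | 0 pending]
  bind a := Bool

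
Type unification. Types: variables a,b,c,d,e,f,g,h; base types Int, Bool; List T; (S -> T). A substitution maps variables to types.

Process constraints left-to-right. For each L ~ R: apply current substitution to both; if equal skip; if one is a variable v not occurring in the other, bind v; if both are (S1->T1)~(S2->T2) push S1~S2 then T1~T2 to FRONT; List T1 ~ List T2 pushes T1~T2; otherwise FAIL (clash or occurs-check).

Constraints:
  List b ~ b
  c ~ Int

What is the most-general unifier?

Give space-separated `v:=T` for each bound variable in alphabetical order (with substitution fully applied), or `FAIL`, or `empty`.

step 1: unify List b ~ b  [subst: {-} | 1 pending]
  occurs-check fail

Answer: FAIL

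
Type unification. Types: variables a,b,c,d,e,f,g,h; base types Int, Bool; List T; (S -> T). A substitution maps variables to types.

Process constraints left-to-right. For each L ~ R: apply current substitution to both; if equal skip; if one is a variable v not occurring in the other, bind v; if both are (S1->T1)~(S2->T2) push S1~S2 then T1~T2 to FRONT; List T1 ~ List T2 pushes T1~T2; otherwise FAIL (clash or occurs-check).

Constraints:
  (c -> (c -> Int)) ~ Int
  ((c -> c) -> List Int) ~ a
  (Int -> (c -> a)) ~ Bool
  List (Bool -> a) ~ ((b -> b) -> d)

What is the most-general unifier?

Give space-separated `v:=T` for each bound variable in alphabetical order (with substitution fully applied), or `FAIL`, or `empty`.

Answer: FAIL

Derivation:
step 1: unify (c -> (c -> Int)) ~ Int  [subst: {-} | 3 pending]
  clash: (c -> (c -> Int)) vs Int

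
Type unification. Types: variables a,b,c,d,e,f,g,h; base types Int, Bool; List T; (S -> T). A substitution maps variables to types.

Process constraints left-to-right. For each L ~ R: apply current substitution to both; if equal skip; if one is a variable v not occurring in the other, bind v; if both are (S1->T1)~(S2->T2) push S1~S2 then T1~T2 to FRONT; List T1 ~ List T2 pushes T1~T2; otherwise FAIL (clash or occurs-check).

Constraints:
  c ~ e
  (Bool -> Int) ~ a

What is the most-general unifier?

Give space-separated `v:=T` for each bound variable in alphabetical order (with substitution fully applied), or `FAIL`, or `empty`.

Answer: a:=(Bool -> Int) c:=e

Derivation:
step 1: unify c ~ e  [subst: {-} | 1 pending]
  bind c := e
step 2: unify (Bool -> Int) ~ a  [subst: {c:=e} | 0 pending]
  bind a := (Bool -> Int)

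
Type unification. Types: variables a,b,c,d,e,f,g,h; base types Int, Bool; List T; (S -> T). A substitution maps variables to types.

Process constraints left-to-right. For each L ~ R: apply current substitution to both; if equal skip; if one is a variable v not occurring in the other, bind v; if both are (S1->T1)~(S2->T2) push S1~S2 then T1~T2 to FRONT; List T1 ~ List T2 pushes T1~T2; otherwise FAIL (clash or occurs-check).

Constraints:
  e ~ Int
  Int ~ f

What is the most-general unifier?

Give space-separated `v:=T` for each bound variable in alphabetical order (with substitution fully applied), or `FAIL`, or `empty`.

Answer: e:=Int f:=Int

Derivation:
step 1: unify e ~ Int  [subst: {-} | 1 pending]
  bind e := Int
step 2: unify Int ~ f  [subst: {e:=Int} | 0 pending]
  bind f := Int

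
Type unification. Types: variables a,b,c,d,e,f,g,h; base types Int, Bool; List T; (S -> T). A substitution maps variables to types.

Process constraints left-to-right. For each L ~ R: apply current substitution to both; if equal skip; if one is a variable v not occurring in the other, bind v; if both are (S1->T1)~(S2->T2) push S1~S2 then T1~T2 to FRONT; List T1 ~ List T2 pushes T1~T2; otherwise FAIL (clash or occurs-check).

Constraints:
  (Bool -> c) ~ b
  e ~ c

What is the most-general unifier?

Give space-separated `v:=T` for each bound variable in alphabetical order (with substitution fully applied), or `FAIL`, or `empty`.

Answer: b:=(Bool -> c) e:=c

Derivation:
step 1: unify (Bool -> c) ~ b  [subst: {-} | 1 pending]
  bind b := (Bool -> c)
step 2: unify e ~ c  [subst: {b:=(Bool -> c)} | 0 pending]
  bind e := c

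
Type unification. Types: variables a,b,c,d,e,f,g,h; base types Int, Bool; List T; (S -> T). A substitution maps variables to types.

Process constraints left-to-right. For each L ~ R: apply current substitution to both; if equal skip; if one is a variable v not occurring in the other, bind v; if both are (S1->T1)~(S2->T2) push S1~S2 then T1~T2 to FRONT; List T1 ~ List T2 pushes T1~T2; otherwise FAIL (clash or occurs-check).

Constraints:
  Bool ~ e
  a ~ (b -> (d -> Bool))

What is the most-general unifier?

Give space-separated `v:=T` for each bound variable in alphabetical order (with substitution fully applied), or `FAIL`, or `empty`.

Answer: a:=(b -> (d -> Bool)) e:=Bool

Derivation:
step 1: unify Bool ~ e  [subst: {-} | 1 pending]
  bind e := Bool
step 2: unify a ~ (b -> (d -> Bool))  [subst: {e:=Bool} | 0 pending]
  bind a := (b -> (d -> Bool))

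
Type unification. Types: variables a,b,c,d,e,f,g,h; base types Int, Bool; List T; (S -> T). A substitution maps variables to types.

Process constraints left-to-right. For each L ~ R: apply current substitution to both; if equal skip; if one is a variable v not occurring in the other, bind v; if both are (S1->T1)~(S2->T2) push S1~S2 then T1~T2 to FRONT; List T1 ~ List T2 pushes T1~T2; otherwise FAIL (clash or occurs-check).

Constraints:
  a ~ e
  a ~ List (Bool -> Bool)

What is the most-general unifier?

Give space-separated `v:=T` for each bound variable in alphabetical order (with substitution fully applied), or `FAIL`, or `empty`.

step 1: unify a ~ e  [subst: {-} | 1 pending]
  bind a := e
step 2: unify e ~ List (Bool -> Bool)  [subst: {a:=e} | 0 pending]
  bind e := List (Bool -> Bool)

Answer: a:=List (Bool -> Bool) e:=List (Bool -> Bool)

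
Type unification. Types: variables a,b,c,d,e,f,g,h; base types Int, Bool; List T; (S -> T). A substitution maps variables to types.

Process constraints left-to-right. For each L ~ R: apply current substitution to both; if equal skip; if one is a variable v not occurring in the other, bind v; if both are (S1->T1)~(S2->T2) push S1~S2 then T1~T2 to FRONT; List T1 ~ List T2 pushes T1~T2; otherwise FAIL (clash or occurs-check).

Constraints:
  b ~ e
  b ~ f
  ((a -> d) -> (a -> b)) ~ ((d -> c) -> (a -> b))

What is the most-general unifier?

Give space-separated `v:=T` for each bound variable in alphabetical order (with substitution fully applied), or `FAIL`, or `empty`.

step 1: unify b ~ e  [subst: {-} | 2 pending]
  bind b := e
step 2: unify e ~ f  [subst: {b:=e} | 1 pending]
  bind e := f
step 3: unify ((a -> d) -> (a -> f)) ~ ((d -> c) -> (a -> f))  [subst: {b:=e, e:=f} | 0 pending]
  -> decompose arrow: push (a -> d)~(d -> c), (a -> f)~(a -> f)
step 4: unify (a -> d) ~ (d -> c)  [subst: {b:=e, e:=f} | 1 pending]
  -> decompose arrow: push a~d, d~c
step 5: unify a ~ d  [subst: {b:=e, e:=f} | 2 pending]
  bind a := d
step 6: unify d ~ c  [subst: {b:=e, e:=f, a:=d} | 1 pending]
  bind d := c
step 7: unify (c -> f) ~ (c -> f)  [subst: {b:=e, e:=f, a:=d, d:=c} | 0 pending]
  -> identical, skip

Answer: a:=c b:=f d:=c e:=f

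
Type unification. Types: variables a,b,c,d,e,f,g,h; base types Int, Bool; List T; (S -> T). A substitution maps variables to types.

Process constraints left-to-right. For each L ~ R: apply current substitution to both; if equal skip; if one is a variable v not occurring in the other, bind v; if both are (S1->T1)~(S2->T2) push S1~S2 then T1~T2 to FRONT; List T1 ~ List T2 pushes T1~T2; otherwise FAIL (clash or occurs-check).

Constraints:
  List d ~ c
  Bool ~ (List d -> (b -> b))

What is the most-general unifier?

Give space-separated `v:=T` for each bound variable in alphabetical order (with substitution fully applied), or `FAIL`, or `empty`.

step 1: unify List d ~ c  [subst: {-} | 1 pending]
  bind c := List d
step 2: unify Bool ~ (List d -> (b -> b))  [subst: {c:=List d} | 0 pending]
  clash: Bool vs (List d -> (b -> b))

Answer: FAIL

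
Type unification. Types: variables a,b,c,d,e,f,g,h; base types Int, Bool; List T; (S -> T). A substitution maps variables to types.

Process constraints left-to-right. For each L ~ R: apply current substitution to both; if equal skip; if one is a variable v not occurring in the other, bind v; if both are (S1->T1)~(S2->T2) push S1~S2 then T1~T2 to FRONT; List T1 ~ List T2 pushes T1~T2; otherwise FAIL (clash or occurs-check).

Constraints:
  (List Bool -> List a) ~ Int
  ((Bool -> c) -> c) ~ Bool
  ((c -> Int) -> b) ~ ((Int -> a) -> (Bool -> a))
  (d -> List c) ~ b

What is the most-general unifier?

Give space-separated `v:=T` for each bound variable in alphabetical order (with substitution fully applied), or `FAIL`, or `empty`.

step 1: unify (List Bool -> List a) ~ Int  [subst: {-} | 3 pending]
  clash: (List Bool -> List a) vs Int

Answer: FAIL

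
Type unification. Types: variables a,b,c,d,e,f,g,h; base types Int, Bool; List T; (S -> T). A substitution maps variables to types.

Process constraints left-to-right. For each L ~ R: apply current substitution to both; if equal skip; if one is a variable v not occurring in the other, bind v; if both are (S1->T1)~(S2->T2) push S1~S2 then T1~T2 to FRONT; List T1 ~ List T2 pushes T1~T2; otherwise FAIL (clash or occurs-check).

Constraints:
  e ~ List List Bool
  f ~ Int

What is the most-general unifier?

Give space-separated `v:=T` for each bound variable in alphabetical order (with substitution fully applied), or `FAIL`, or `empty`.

step 1: unify e ~ List List Bool  [subst: {-} | 1 pending]
  bind e := List List Bool
step 2: unify f ~ Int  [subst: {e:=List List Bool} | 0 pending]
  bind f := Int

Answer: e:=List List Bool f:=Int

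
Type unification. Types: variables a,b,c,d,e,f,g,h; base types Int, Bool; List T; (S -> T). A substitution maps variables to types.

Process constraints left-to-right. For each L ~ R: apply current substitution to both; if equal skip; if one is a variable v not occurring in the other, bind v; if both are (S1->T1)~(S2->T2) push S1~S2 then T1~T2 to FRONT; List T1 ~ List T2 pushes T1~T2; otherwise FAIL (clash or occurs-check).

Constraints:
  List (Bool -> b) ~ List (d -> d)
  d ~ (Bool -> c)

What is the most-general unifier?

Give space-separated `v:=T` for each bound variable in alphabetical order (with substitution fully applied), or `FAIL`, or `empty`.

Answer: FAIL

Derivation:
step 1: unify List (Bool -> b) ~ List (d -> d)  [subst: {-} | 1 pending]
  -> decompose List: push (Bool -> b)~(d -> d)
step 2: unify (Bool -> b) ~ (d -> d)  [subst: {-} | 1 pending]
  -> decompose arrow: push Bool~d, b~d
step 3: unify Bool ~ d  [subst: {-} | 2 pending]
  bind d := Bool
step 4: unify b ~ Bool  [subst: {d:=Bool} | 1 pending]
  bind b := Bool
step 5: unify Bool ~ (Bool -> c)  [subst: {d:=Bool, b:=Bool} | 0 pending]
  clash: Bool vs (Bool -> c)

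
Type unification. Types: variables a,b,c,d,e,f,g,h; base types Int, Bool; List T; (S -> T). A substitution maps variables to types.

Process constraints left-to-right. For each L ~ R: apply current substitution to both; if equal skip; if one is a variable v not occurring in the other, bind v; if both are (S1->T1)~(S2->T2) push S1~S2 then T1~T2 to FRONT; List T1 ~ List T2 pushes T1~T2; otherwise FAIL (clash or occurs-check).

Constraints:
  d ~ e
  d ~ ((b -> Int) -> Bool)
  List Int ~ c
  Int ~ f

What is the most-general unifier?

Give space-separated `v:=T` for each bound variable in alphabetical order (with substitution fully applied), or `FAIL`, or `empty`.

step 1: unify d ~ e  [subst: {-} | 3 pending]
  bind d := e
step 2: unify e ~ ((b -> Int) -> Bool)  [subst: {d:=e} | 2 pending]
  bind e := ((b -> Int) -> Bool)
step 3: unify List Int ~ c  [subst: {d:=e, e:=((b -> Int) -> Bool)} | 1 pending]
  bind c := List Int
step 4: unify Int ~ f  [subst: {d:=e, e:=((b -> Int) -> Bool), c:=List Int} | 0 pending]
  bind f := Int

Answer: c:=List Int d:=((b -> Int) -> Bool) e:=((b -> Int) -> Bool) f:=Int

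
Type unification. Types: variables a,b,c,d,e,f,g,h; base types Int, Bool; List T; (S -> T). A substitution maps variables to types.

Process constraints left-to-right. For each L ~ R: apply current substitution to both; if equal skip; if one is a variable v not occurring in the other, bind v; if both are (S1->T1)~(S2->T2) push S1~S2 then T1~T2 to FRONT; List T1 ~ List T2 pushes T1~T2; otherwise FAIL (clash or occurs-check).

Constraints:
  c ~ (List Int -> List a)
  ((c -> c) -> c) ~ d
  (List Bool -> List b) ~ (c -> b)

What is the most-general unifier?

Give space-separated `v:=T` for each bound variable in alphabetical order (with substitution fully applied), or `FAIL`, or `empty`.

step 1: unify c ~ (List Int -> List a)  [subst: {-} | 2 pending]
  bind c := (List Int -> List a)
step 2: unify (((List Int -> List a) -> (List Int -> List a)) -> (List Int -> List a)) ~ d  [subst: {c:=(List Int -> List a)} | 1 pending]
  bind d := (((List Int -> List a) -> (List Int -> List a)) -> (List Int -> List a))
step 3: unify (List Bool -> List b) ~ ((List Int -> List a) -> b)  [subst: {c:=(List Int -> List a), d:=(((List Int -> List a) -> (List Int -> List a)) -> (List Int -> List a))} | 0 pending]
  -> decompose arrow: push List Bool~(List Int -> List a), List b~b
step 4: unify List Bool ~ (List Int -> List a)  [subst: {c:=(List Int -> List a), d:=(((List Int -> List a) -> (List Int -> List a)) -> (List Int -> List a))} | 1 pending]
  clash: List Bool vs (List Int -> List a)

Answer: FAIL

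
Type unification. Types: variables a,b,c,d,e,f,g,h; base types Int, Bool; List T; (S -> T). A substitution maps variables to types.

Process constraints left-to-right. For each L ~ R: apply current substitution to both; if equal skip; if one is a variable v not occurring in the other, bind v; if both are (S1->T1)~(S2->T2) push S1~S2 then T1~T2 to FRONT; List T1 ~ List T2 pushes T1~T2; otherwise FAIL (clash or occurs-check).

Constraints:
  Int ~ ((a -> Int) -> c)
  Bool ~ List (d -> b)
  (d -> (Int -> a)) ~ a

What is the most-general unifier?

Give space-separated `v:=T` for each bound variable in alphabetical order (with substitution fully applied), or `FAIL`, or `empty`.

Answer: FAIL

Derivation:
step 1: unify Int ~ ((a -> Int) -> c)  [subst: {-} | 2 pending]
  clash: Int vs ((a -> Int) -> c)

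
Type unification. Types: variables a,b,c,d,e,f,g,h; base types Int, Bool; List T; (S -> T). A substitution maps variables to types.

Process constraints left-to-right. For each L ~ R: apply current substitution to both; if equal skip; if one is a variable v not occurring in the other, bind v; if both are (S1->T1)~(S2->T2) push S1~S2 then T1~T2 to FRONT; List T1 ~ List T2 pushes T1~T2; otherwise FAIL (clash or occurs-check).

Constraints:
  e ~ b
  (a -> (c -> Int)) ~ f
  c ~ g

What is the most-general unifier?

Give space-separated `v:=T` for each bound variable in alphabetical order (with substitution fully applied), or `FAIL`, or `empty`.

Answer: c:=g e:=b f:=(a -> (g -> Int))

Derivation:
step 1: unify e ~ b  [subst: {-} | 2 pending]
  bind e := b
step 2: unify (a -> (c -> Int)) ~ f  [subst: {e:=b} | 1 pending]
  bind f := (a -> (c -> Int))
step 3: unify c ~ g  [subst: {e:=b, f:=(a -> (c -> Int))} | 0 pending]
  bind c := g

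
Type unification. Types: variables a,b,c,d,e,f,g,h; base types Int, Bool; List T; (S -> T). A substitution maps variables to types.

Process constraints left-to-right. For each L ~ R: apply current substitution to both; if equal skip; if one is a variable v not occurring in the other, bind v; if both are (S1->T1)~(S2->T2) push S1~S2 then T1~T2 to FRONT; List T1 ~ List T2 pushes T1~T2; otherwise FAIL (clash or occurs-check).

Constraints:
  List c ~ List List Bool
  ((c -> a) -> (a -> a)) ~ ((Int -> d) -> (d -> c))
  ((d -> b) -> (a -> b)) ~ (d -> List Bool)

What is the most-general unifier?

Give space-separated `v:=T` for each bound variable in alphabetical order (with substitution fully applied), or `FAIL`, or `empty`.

step 1: unify List c ~ List List Bool  [subst: {-} | 2 pending]
  -> decompose List: push c~List Bool
step 2: unify c ~ List Bool  [subst: {-} | 2 pending]
  bind c := List Bool
step 3: unify ((List Bool -> a) -> (a -> a)) ~ ((Int -> d) -> (d -> List Bool))  [subst: {c:=List Bool} | 1 pending]
  -> decompose arrow: push (List Bool -> a)~(Int -> d), (a -> a)~(d -> List Bool)
step 4: unify (List Bool -> a) ~ (Int -> d)  [subst: {c:=List Bool} | 2 pending]
  -> decompose arrow: push List Bool~Int, a~d
step 5: unify List Bool ~ Int  [subst: {c:=List Bool} | 3 pending]
  clash: List Bool vs Int

Answer: FAIL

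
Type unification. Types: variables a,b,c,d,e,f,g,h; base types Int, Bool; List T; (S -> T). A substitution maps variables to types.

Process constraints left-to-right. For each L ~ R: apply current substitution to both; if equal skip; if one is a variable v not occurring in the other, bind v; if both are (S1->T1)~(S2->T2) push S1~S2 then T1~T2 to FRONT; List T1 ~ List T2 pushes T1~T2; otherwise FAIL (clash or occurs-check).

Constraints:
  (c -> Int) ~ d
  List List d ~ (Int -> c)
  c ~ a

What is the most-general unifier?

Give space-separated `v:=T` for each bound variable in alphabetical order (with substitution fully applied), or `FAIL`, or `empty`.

step 1: unify (c -> Int) ~ d  [subst: {-} | 2 pending]
  bind d := (c -> Int)
step 2: unify List List (c -> Int) ~ (Int -> c)  [subst: {d:=(c -> Int)} | 1 pending]
  clash: List List (c -> Int) vs (Int -> c)

Answer: FAIL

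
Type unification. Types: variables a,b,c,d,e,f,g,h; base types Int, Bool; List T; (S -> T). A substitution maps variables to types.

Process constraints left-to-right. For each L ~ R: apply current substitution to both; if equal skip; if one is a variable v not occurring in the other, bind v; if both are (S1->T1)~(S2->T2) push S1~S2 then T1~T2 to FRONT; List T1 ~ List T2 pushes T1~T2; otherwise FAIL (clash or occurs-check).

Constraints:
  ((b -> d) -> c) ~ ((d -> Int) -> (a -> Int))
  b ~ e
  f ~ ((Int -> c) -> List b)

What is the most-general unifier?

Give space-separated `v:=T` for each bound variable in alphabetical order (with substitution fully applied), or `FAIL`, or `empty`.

Answer: b:=Int c:=(a -> Int) d:=Int e:=Int f:=((Int -> (a -> Int)) -> List Int)

Derivation:
step 1: unify ((b -> d) -> c) ~ ((d -> Int) -> (a -> Int))  [subst: {-} | 2 pending]
  -> decompose arrow: push (b -> d)~(d -> Int), c~(a -> Int)
step 2: unify (b -> d) ~ (d -> Int)  [subst: {-} | 3 pending]
  -> decompose arrow: push b~d, d~Int
step 3: unify b ~ d  [subst: {-} | 4 pending]
  bind b := d
step 4: unify d ~ Int  [subst: {b:=d} | 3 pending]
  bind d := Int
step 5: unify c ~ (a -> Int)  [subst: {b:=d, d:=Int} | 2 pending]
  bind c := (a -> Int)
step 6: unify Int ~ e  [subst: {b:=d, d:=Int, c:=(a -> Int)} | 1 pending]
  bind e := Int
step 7: unify f ~ ((Int -> (a -> Int)) -> List Int)  [subst: {b:=d, d:=Int, c:=(a -> Int), e:=Int} | 0 pending]
  bind f := ((Int -> (a -> Int)) -> List Int)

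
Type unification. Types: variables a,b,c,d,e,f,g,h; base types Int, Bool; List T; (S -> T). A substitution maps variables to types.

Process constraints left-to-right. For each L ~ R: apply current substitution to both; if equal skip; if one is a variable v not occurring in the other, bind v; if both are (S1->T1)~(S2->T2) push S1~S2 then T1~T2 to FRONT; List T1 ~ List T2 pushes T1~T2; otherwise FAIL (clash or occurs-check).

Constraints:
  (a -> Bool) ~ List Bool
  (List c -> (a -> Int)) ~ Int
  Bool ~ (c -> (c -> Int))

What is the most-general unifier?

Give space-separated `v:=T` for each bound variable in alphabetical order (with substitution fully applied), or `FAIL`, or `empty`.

Answer: FAIL

Derivation:
step 1: unify (a -> Bool) ~ List Bool  [subst: {-} | 2 pending]
  clash: (a -> Bool) vs List Bool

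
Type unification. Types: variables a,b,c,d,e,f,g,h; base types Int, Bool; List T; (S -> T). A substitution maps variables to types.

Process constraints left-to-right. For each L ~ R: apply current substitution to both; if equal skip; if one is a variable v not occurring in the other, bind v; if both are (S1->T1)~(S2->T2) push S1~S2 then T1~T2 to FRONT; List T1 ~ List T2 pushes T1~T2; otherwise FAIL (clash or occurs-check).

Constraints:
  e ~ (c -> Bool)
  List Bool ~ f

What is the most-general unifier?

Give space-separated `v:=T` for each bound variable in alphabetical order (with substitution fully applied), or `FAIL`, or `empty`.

Answer: e:=(c -> Bool) f:=List Bool

Derivation:
step 1: unify e ~ (c -> Bool)  [subst: {-} | 1 pending]
  bind e := (c -> Bool)
step 2: unify List Bool ~ f  [subst: {e:=(c -> Bool)} | 0 pending]
  bind f := List Bool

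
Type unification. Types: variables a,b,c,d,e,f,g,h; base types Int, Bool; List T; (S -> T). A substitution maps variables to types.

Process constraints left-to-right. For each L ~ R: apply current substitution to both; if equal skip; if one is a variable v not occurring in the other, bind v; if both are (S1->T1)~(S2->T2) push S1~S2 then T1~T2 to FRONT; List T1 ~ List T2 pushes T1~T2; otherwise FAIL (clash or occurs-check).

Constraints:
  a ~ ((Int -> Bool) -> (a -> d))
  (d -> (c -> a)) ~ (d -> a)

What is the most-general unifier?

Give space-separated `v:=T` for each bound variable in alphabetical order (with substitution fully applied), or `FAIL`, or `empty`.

step 1: unify a ~ ((Int -> Bool) -> (a -> d))  [subst: {-} | 1 pending]
  occurs-check fail: a in ((Int -> Bool) -> (a -> d))

Answer: FAIL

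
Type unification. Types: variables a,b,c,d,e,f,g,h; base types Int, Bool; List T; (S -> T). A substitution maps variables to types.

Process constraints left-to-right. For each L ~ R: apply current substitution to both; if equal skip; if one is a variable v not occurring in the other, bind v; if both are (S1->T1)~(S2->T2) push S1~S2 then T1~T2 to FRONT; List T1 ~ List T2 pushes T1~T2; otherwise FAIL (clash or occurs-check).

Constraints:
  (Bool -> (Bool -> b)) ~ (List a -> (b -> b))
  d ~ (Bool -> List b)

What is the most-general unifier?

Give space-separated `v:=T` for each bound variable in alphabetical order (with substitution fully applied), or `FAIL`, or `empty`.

step 1: unify (Bool -> (Bool -> b)) ~ (List a -> (b -> b))  [subst: {-} | 1 pending]
  -> decompose arrow: push Bool~List a, (Bool -> b)~(b -> b)
step 2: unify Bool ~ List a  [subst: {-} | 2 pending]
  clash: Bool vs List a

Answer: FAIL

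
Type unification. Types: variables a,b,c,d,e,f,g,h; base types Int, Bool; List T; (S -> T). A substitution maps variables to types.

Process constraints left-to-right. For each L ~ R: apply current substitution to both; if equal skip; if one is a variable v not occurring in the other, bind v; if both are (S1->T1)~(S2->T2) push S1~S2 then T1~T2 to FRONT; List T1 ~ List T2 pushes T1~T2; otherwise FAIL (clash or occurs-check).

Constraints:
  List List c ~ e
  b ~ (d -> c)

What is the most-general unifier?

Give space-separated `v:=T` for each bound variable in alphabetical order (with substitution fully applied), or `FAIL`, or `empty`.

step 1: unify List List c ~ e  [subst: {-} | 1 pending]
  bind e := List List c
step 2: unify b ~ (d -> c)  [subst: {e:=List List c} | 0 pending]
  bind b := (d -> c)

Answer: b:=(d -> c) e:=List List c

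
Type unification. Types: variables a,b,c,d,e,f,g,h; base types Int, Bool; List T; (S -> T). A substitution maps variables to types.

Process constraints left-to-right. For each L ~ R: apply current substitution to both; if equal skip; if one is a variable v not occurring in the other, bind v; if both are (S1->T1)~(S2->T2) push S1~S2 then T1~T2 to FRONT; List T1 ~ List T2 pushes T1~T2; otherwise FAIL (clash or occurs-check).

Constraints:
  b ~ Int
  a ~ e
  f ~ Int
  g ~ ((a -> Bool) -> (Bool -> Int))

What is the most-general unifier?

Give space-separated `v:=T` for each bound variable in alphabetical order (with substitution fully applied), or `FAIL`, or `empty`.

Answer: a:=e b:=Int f:=Int g:=((e -> Bool) -> (Bool -> Int))

Derivation:
step 1: unify b ~ Int  [subst: {-} | 3 pending]
  bind b := Int
step 2: unify a ~ e  [subst: {b:=Int} | 2 pending]
  bind a := e
step 3: unify f ~ Int  [subst: {b:=Int, a:=e} | 1 pending]
  bind f := Int
step 4: unify g ~ ((e -> Bool) -> (Bool -> Int))  [subst: {b:=Int, a:=e, f:=Int} | 0 pending]
  bind g := ((e -> Bool) -> (Bool -> Int))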